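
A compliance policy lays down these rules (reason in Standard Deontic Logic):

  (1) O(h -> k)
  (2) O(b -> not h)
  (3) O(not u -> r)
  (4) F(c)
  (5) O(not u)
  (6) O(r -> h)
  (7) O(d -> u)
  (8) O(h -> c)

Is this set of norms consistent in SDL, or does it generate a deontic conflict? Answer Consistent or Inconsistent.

Premise 4, F(c), is equivalent to O(not c).
Premise 8, O(h -> c), contraposes to O(not c -> not h); with O(not c) we get O(not h).
Premise 6, O(r -> h), contraposes to O(not h -> not r); with O(not h) we get O(not r).
Premise 3 is O(not u -> r); contrapositively O(not r -> u). Since O(not r) holds, K gives O(u).
Yet premise 5 states O(not u).
We now have both O(u) and O(not u) — u is simultaneously obligatory and forbidden, violating the D-axiom.

Inconsistent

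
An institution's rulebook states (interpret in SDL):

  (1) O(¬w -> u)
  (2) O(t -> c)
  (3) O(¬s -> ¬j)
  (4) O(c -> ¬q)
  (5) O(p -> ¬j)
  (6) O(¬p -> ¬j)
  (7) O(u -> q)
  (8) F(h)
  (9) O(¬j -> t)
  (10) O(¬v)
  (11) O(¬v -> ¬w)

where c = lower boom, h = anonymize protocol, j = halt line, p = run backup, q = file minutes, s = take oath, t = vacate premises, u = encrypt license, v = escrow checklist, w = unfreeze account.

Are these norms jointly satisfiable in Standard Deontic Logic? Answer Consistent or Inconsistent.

Inconsistent

By case analysis on p: premise 5 gives O(p -> ¬j) and premise 6 gives O(¬p -> ¬j), so O(¬j) either way.
Premise 9 is O(¬j -> t); since O(¬j), deontic closure gives O(t).
With premise 2, O(t -> c), the K-axiom yields O(c).
With premise 4, O(c -> ¬q), the K-axiom yields O(¬q).
Premise 7 is O(u -> q); contrapositively O(¬q -> ¬u). Since O(¬q) holds, K gives O(¬u).
The contrapositive of premise 1 (O(¬w -> u)) is O(¬u -> w), and O(¬u) is already established, so O(w).
The contrapositive of premise 11 (O(¬v -> ¬w)) is O(w -> v), and O(w) is already established, so O(v).
However, premise 10 gives O(¬v).
We now have both O(v) and O(¬v) — v is simultaneously obligatory and forbidden, violating the D-axiom.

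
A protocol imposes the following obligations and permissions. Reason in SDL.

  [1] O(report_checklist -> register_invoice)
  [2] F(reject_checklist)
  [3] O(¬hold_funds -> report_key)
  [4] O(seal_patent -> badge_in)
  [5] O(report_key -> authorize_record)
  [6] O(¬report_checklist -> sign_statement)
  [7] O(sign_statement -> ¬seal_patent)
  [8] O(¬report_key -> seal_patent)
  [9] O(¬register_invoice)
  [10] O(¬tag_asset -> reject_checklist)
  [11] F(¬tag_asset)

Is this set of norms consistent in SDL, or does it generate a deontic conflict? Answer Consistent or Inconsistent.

Consistent

Premise 10 is O(¬tag_asset -> reject_checklist), but O(¬tag_asset) is not derivable from the premises, so it does not yield O(reject_checklist).
So O(reject_checklist) is not derivable, and the apparent clash with O(¬reject_checklist) does not arise.
A world satisfying every obligation exists (e.g. authorize_record=true, badge_in=false, hold_funds=false, register_invoice=false, reject_checklist=false, report_checklist=false, report_key=true, seal_patent=false, sign_statement=true, tag_asset=true); no atom is both obligatory and forbidden, so the set is consistent.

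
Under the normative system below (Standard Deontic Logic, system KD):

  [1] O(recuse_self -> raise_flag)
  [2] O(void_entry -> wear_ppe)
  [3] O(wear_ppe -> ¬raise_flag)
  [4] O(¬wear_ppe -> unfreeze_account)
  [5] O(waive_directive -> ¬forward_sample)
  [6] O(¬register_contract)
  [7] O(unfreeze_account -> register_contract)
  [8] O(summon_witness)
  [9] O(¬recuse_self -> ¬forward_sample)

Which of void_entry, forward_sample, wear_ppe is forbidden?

From premise 6 we have O(¬register_contract).
The contrapositive of premise 7 (O(unfreeze_account -> register_contract)) is O(¬register_contract -> ¬unfreeze_account), and O(¬register_contract) is already established, so O(¬unfreeze_account).
Premise 4, O(¬wear_ppe -> unfreeze_account), contraposes to O(¬unfreeze_account -> wear_ppe); with O(¬unfreeze_account) we get O(wear_ppe).
With premise 3, O(wear_ppe -> ¬raise_flag), the K-axiom yields O(¬raise_flag).
The contrapositive of premise 1 (O(recuse_self -> raise_flag)) is O(¬raise_flag -> ¬recuse_self), and O(¬raise_flag) is already established, so O(¬recuse_self).
Premise 9 is O(¬recuse_self -> ¬forward_sample); since O(¬recuse_self), deontic closure gives O(¬forward_sample).
So O(¬forward_sample) holds, i.e. forward_sample is forbidden. None of the other listed options is forbidden under the premises.

forward_sample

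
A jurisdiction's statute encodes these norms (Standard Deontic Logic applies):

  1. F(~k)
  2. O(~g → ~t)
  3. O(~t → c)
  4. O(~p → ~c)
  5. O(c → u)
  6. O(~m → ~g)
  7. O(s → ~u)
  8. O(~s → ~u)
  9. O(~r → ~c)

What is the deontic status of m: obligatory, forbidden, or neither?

Obligatory

Premises 7 and 8 are O(s → ~u) and O(~s → ~u); every ideal world satisfies s or ~s, so in either case ~u holds — hence O(~u).
Premise 5, O(c → u), contraposes to O(~u → ~c); with O(~u) we get O(~c).
Premise 3, O(~t → c), contraposes to O(~c → t); with O(~c) we get O(t).
Premise 2, O(~g → ~t), contraposes to O(t → g); with O(t) we get O(g).
Premise 6, O(~m → ~g), contraposes to O(g → m); with O(g) we get O(m).
Premises 1, 4, 9 do not contribute to this derivation.
Hence m is obligatory.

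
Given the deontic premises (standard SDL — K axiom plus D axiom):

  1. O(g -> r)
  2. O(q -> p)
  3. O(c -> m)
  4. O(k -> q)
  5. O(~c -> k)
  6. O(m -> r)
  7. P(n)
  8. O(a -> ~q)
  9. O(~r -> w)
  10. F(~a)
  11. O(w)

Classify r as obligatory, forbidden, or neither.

Obligatory

Premise 10, F(~a), is equivalent to O(a).
Premise 8 is O(a -> ~q); since O(a), deontic closure gives O(~q).
Premise 4, O(k -> q), contraposes to O(~q -> ~k); with O(~q) we get O(~k).
The contrapositive of premise 5 (O(~c -> k)) is O(~k -> c), and O(~k) is already established, so O(c).
With premise 3, O(c -> m), the K-axiom yields O(m).
Premise 6 is O(m -> r); since O(m), deontic closure gives O(r).
Premises 1, 2, 7, 9, 11 do not contribute to this derivation.
Hence r is obligatory.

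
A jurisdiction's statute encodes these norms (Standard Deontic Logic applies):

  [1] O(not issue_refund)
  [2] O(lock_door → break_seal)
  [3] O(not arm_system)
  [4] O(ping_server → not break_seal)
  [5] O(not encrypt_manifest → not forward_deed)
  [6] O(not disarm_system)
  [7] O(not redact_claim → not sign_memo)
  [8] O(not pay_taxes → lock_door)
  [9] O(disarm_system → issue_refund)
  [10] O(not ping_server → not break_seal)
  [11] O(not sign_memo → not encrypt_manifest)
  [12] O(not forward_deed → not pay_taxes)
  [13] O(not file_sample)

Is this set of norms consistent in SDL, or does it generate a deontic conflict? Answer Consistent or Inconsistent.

Premise 9 is O(disarm_system → issue_refund), but O(disarm_system) is not derivable from the premises, so it does not yield O(issue_refund).
So O(issue_refund) is not derivable, and the apparent clash with O(not issue_refund) does not arise.
A world satisfying every obligation exists (e.g. arm_system=false, break_seal=false, disarm_system=false, encrypt_manifest=true, file_sample=false, forward_deed=true, issue_refund=false, lock_door=false, pay_taxes=true, ping_server=false, redact_claim=true, sign_memo=true); no atom is both obligatory and forbidden, so the set is consistent.

Consistent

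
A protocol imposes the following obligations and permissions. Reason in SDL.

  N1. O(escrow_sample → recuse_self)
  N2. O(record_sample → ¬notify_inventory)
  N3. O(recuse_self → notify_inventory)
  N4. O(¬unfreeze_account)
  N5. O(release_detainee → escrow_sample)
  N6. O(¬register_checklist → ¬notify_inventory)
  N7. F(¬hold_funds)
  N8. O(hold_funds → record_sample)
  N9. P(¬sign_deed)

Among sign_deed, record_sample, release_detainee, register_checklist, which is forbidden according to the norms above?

Premise 7, F(¬hold_funds), is equivalent to O(hold_funds).
From O(hold_funds) and premise 8, O(hold_funds → record_sample), we obtain O(record_sample).
From O(record_sample) and premise 2, O(record_sample → ¬notify_inventory), we obtain O(¬notify_inventory).
Premise 3 is O(recuse_self → notify_inventory); contrapositively O(¬notify_inventory → ¬recuse_self). Since O(¬notify_inventory) holds, K gives O(¬recuse_self).
Premise 1 is O(escrow_sample → recuse_self); contrapositively O(¬recuse_self → ¬escrow_sample). Since O(¬recuse_self) holds, K gives O(¬escrow_sample).
The contrapositive of premise 5 (O(release_detainee → escrow_sample)) is O(¬escrow_sample → ¬release_detainee), and O(¬escrow_sample) is already established, so O(¬release_detainee).
So O(¬release_detainee) holds, i.e. release_detainee is forbidden. None of the other listed options is forbidden under the premises.

release_detainee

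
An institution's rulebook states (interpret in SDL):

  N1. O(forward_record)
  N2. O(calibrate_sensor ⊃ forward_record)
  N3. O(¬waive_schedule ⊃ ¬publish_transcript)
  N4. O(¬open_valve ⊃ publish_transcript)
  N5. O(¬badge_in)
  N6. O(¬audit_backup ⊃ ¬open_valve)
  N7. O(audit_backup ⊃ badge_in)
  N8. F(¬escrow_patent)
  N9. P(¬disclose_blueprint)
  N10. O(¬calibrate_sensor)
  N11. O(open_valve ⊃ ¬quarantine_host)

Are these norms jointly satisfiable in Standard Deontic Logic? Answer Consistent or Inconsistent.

Premise 2 is O(calibrate_sensor ⊃ forward_record); even if O(forward_record) held, inferring O(calibrate_sensor) would be affirming the consequent — invalid.
So O(calibrate_sensor) is not derivable, and the apparent clash with O(¬calibrate_sensor) does not arise.
A world satisfying every obligation exists (e.g. audit_backup=false, badge_in=false, calibrate_sensor=false, disclose_blueprint=false, escrow_patent=true, forward_record=true, open_valve=false, publish_transcript=true, quarantine_host=false, waive_schedule=true); no atom is both obligatory and forbidden, so the set is consistent.

Consistent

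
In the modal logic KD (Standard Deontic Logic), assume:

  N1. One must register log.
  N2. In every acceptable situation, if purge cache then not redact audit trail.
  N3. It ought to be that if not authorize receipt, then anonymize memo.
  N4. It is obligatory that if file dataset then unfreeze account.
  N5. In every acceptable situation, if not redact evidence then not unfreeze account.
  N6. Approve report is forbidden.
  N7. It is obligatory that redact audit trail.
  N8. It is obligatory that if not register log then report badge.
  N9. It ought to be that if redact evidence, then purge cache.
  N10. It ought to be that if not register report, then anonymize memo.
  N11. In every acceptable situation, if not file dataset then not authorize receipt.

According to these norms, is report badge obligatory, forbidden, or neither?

Premise 8 is O(¬register_log → report_badge), but O(¬register_log) is not derivable from the premises, so it does not yield O(report_badge).
No premise or chain of K-axiom applications forces O(report_badge), and none forces O(¬report_badge). So report_badge is neither obligatory nor forbidden under these norms.

Neither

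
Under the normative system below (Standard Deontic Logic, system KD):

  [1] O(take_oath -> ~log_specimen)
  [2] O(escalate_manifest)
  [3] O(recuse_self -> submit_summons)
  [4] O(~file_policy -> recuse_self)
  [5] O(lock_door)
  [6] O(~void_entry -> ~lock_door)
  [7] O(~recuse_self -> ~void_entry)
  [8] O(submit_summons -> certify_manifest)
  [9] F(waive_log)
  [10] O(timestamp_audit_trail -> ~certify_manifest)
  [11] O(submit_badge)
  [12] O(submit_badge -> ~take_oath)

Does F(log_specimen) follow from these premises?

No

Premise 1 is O(take_oath -> ~log_specimen), but O(take_oath) is not derivable from the premises, so it does not yield O(~log_specimen).
No other premise forces O(~log_specimen). An ideal world satisfying every premise can still have log_specimen true, so F(log_specimen) is not derivable.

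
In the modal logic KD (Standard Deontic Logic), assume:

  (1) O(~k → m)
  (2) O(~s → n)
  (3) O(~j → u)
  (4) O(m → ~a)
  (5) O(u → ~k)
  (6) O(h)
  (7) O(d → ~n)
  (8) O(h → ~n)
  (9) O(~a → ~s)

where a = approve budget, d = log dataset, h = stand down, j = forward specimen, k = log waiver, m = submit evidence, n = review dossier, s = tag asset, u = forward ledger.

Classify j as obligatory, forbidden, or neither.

Obligatory

From premise 6 we have O(h).
Premise 8 is O(h → ~n); since O(h), deontic closure gives O(~n).
The contrapositive of premise 2 (O(~s → n)) is O(~n → s), and O(~n) is already established, so O(s).
Premise 9, O(~a → ~s), contraposes to O(s → a); with O(s) we get O(a).
The contrapositive of premise 4 (O(m → ~a)) is O(a → ~m), and O(a) is already established, so O(~m).
Premise 1 is O(~k → m); contrapositively O(~m → k). Since O(~m) holds, K gives O(k).
Premise 5 is O(u → ~k); contrapositively O(k → ~u). Since O(k) holds, K gives O(~u).
The contrapositive of premise 3 (O(~j → u)) is O(~u → j), and O(~u) is already established, so O(j).
Premise 7 does not contribute to this derivation.
Hence j is obligatory.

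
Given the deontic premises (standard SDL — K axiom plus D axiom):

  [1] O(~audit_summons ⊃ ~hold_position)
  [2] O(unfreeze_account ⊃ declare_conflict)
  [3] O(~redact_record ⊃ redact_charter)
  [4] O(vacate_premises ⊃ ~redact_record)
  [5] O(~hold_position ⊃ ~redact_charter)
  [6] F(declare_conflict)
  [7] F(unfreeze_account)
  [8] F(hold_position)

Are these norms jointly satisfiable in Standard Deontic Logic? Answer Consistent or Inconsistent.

Consistent

Premise 2 is O(unfreeze_account ⊃ declare_conflict), but O(unfreeze_account) is not derivable from the premises, so it does not yield O(declare_conflict).
So O(declare_conflict) is not derivable, and the apparent clash with O(~declare_conflict) does not arise.
A world satisfying every obligation exists (e.g. audit_summons=false, declare_conflict=false, hold_position=false, redact_charter=false, redact_record=true, unfreeze_account=false, vacate_premises=false); no atom is both obligatory and forbidden, so the set is consistent.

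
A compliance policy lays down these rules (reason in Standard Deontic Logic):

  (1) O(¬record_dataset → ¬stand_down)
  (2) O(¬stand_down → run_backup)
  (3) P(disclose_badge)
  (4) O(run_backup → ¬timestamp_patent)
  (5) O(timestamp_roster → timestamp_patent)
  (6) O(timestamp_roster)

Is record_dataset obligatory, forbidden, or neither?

Obligatory

Premise 6 states O(timestamp_roster) outright.
Premise 5 is O(timestamp_roster → timestamp_patent); since O(timestamp_roster), deontic closure gives O(timestamp_patent).
Premise 4 is O(run_backup → ¬timestamp_patent); contrapositively O(timestamp_patent → ¬run_backup). Since O(timestamp_patent) holds, K gives O(¬run_backup).
The contrapositive of premise 2 (O(¬stand_down → run_backup)) is O(¬run_backup → stand_down), and O(¬run_backup) is already established, so O(stand_down).
Premise 1 is O(¬record_dataset → ¬stand_down); contrapositively O(stand_down → record_dataset). Since O(stand_down) holds, K gives O(record_dataset).
Premise 3 does not contribute to this derivation.
Hence record_dataset is obligatory.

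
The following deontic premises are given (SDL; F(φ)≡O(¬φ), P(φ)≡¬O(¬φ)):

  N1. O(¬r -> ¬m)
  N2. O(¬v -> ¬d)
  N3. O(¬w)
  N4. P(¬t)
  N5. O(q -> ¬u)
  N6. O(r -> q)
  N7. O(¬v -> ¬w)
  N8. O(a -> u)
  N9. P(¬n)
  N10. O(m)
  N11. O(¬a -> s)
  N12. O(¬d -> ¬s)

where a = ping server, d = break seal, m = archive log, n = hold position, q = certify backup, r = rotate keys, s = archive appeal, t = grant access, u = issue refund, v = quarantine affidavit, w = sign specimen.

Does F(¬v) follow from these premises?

Premise 10 states O(m) outright.
The contrapositive of premise 1 (O(¬r -> ¬m)) is O(m -> r), and O(m) is already established, so O(r).
From O(r) and premise 6, O(r -> q), we obtain O(q).
Premise 5 is O(q -> ¬u); since O(q), deontic closure gives O(¬u).
Premise 8 is O(a -> u); contrapositively O(¬u -> ¬a). Since O(¬u) holds, K gives O(¬a).
Premise 11 is O(¬a -> s); since O(¬a), deontic closure gives O(s).
The contrapositive of premise 12 (O(¬d -> ¬s)) is O(s -> d), and O(s) is already established, so O(d).
Premise 2 is O(¬v -> ¬d); contrapositively O(d -> v). Since O(d) holds, K gives O(v).
Premises 3, 4, 7, 9 do not contribute to this derivation.
So O(v) holds, i.e. F(¬v). The claim follows.

Yes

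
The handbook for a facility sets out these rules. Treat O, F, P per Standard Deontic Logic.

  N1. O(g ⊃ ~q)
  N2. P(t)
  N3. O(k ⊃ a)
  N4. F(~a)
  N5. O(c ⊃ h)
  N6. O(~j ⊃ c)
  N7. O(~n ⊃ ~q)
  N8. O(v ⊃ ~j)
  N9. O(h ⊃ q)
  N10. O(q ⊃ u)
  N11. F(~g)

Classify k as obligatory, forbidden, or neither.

Neither

Premise 3 is O(k ⊃ a); even if O(a) held, inferring O(k) would be affirming the consequent — invalid.
No premise or chain of K-axiom applications forces O(k), and none forces O(~k). So k is neither obligatory nor forbidden under these norms.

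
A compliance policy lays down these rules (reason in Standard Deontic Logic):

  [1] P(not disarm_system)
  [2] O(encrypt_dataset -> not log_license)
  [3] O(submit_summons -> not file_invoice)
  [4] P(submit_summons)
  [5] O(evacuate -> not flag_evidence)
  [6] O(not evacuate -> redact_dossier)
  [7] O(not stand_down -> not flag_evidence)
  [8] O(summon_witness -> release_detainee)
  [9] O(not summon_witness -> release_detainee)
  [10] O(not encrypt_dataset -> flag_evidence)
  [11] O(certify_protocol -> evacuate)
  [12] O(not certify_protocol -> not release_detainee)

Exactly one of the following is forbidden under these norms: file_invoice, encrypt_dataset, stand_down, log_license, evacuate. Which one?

Premises 8 and 9 cover both cases: O(summon_witness -> release_detainee) and O(not summon_witness -> release_detainee). Since summon_witness ∨ not summon_witness is a tautology, O(release_detainee) follows.
The contrapositive of premise 12 (O(not certify_protocol -> not release_detainee)) is O(release_detainee -> certify_protocol), and O(release_detainee) is already established, so O(certify_protocol).
Applying K to premise 11 (O(certify_protocol -> evacuate)) and O(certify_protocol) yields O(evacuate).
Premise 5 is O(evacuate -> not flag_evidence); since O(evacuate), deontic closure gives O(not flag_evidence).
Premise 10 is O(not encrypt_dataset -> flag_evidence); contrapositively O(not flag_evidence -> encrypt_dataset). Since O(not flag_evidence) holds, K gives O(encrypt_dataset).
With premise 2, O(encrypt_dataset -> not log_license), the K-axiom yields O(not log_license).
So O(not log_license) holds, i.e. log_license is forbidden. None of the other listed options is forbidden under the premises.

log_license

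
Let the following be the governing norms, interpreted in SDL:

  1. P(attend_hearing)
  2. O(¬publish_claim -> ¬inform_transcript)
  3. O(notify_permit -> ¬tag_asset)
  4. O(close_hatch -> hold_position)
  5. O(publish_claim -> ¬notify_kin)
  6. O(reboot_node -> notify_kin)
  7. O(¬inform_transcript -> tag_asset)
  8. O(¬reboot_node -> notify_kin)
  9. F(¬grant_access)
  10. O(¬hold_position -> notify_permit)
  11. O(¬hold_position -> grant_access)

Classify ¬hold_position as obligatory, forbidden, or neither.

Forbidden

By case analysis on reboot_node: premise 6 gives O(reboot_node -> notify_kin) and premise 8 gives O(¬reboot_node -> notify_kin), so O(notify_kin) either way.
Premise 5 is O(publish_claim -> ¬notify_kin); contrapositively O(notify_kin -> ¬publish_claim). Since O(notify_kin) holds, K gives O(¬publish_claim).
From O(¬publish_claim) and premise 2, O(¬publish_claim -> ¬inform_transcript), we obtain O(¬inform_transcript).
Premise 7 is O(¬inform_transcript -> tag_asset); since O(¬inform_transcript), deontic closure gives O(tag_asset).
The contrapositive of premise 3 (O(notify_permit -> ¬tag_asset)) is O(tag_asset -> ¬notify_permit), and O(tag_asset) is already established, so O(¬notify_permit).
Premise 10, O(¬hold_position -> notify_permit), contraposes to O(¬notify_permit -> hold_position); with O(¬notify_permit) we get O(hold_position).
Premises 1, 4, 9, 11 do not contribute to this derivation.
Thus O(hold_position), which is F(¬hold_position): ¬hold_position is forbidden.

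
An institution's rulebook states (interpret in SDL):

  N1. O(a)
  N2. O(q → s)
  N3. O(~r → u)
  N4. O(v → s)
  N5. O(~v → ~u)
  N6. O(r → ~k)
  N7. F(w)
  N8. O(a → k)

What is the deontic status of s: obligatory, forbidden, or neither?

From premise 1 we have O(a).
With premise 8, O(a → k), the K-axiom yields O(k).
Premise 6 is O(r → ~k); contrapositively O(k → ~r). Since O(k) holds, K gives O(~r).
From O(~r) and premise 3, O(~r → u), we obtain O(u).
The contrapositive of premise 5 (O(~v → ~u)) is O(u → v), and O(u) is already established, so O(v).
Premise 4 is O(v → s); since O(v), deontic closure gives O(s).
Premises 2, 7 do not contribute to this derivation.
Hence s is obligatory.

Obligatory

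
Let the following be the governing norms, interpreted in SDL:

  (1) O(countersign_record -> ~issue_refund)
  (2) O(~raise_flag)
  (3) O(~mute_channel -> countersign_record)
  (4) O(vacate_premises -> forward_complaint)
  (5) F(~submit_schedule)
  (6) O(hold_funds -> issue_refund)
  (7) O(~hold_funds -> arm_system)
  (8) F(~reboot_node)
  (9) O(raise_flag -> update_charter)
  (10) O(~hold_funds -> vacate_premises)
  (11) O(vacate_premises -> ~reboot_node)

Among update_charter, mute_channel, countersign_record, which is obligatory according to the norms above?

mute_channel

F(~reboot_node) at premise 8 means O(reboot_node).
Premise 11 is O(vacate_premises -> ~reboot_node); contrapositively O(reboot_node -> ~vacate_premises). Since O(reboot_node) holds, K gives O(~vacate_premises).
The contrapositive of premise 10 (O(~hold_funds -> vacate_premises)) is O(~vacate_premises -> hold_funds), and O(~vacate_premises) is already established, so O(hold_funds).
From O(hold_funds) and premise 6, O(hold_funds -> issue_refund), we obtain O(issue_refund).
Premise 1 is O(countersign_record -> ~issue_refund); contrapositively O(issue_refund -> ~countersign_record). Since O(issue_refund) holds, K gives O(~countersign_record).
Premise 3 is O(~mute_channel -> countersign_record); contrapositively O(~countersign_record -> mute_channel). Since O(~countersign_record) holds, K gives O(mute_channel).
So O(mute_channel) holds — mute_channel is obligatory. None of the other listed options is made obligatory by any chain of premises.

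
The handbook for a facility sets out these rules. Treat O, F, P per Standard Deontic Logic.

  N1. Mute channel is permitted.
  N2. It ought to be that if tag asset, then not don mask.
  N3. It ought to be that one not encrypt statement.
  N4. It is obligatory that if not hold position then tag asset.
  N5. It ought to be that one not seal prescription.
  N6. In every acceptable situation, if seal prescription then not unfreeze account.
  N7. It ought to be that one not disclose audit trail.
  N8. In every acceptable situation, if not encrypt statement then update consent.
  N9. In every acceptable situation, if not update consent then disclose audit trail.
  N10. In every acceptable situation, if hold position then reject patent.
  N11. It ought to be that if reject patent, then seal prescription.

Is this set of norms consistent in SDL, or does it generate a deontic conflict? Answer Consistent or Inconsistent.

Consistent

Premise 9 is O(¬update_consent → disclose_audit_trail), but O(¬update_consent) is not derivable from the premises, so it does not yield O(disclose_audit_trail).
So O(disclose_audit_trail) is not derivable, and the apparent clash with O(¬disclose_audit_trail) does not arise.
A world satisfying every obligation exists (e.g. disclose_audit_trail=false, don_mask=false, encrypt_statement=false, hold_position=false, mute_channel=false, reject_patent=false, seal_prescription=false, tag_asset=true, unfreeze_account=false, update_consent=true); no atom is both obligatory and forbidden, so the set is consistent.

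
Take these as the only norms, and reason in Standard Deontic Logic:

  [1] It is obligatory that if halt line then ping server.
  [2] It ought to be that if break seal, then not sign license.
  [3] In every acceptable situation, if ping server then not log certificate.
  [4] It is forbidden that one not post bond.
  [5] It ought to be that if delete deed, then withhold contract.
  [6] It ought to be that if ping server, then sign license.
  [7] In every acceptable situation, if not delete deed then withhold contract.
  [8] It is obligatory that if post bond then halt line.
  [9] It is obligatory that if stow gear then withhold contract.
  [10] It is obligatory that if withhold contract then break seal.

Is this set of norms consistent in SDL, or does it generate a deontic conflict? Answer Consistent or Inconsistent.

Inconsistent

Premises 5 and 7 cover both cases: O(delete_deed → withhold_contract) and O(¬delete_deed → withhold_contract). Since delete_deed ∨ ¬delete_deed is a tautology, O(withhold_contract) follows.
From O(withhold_contract) and premise 10, O(withhold_contract → break_seal), we obtain O(break_seal).
Premise 2 is O(break_seal → ¬sign_license); since O(break_seal), deontic closure gives O(¬sign_license).
The contrapositive of premise 6 (O(ping_server → sign_license)) is O(¬sign_license → ¬ping_server), and O(¬sign_license) is already established, so O(¬ping_server).
The contrapositive of premise 1 (O(halt_line → ping_server)) is O(¬ping_server → ¬halt_line), and O(¬ping_server) is already established, so O(¬halt_line).
Premise 8, O(post_bond → halt_line), contraposes to O(¬halt_line → ¬post_bond); with O(¬halt_line) we get O(¬post_bond).
However, F(¬post_bond) at premise 4 amounts to O(post_bond).
We now have both O(¬post_bond) and O(post_bond) — post_bond is simultaneously obligatory and forbidden, violating the D-axiom.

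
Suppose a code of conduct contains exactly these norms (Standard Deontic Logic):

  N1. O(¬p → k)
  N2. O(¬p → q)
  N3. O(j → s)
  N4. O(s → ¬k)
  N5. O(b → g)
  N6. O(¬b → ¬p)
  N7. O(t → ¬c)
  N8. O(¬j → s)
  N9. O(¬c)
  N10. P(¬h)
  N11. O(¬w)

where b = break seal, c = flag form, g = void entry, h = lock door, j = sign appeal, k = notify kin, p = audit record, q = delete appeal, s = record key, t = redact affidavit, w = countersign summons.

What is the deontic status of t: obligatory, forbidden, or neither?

Neither

Premise 7 is O(t → ¬c); even if O(¬c) held, inferring O(t) would be affirming the consequent — invalid.
No premise or chain of K-axiom applications forces O(t), and none forces O(¬t). So t is neither obligatory nor forbidden under these norms.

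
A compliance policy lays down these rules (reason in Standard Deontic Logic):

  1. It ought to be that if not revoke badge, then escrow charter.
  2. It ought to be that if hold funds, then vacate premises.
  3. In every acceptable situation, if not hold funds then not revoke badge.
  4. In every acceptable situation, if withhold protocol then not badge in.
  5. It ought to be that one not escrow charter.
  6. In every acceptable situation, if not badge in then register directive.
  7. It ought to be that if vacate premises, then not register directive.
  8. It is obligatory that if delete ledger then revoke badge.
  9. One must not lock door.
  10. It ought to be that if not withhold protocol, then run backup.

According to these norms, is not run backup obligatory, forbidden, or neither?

Forbidden

From premise 5 we have O(¬escrow_charter).
The contrapositive of premise 1 (O(¬revoke_badge → escrow_charter)) is O(¬escrow_charter → revoke_badge), and O(¬escrow_charter) is already established, so O(revoke_badge).
The contrapositive of premise 3 (O(¬hold_funds → ¬revoke_badge)) is O(revoke_badge → hold_funds), and O(revoke_badge) is already established, so O(hold_funds).
Premise 2 is O(hold_funds → vacate_premises); since O(hold_funds), deontic closure gives O(vacate_premises).
Applying K to premise 7 (O(vacate_premises → ¬register_directive)) and O(vacate_premises) yields O(¬register_directive).
Premise 6, O(¬badge_in → register_directive), contraposes to O(¬register_directive → badge_in); with O(¬register_directive) we get O(badge_in).
Premise 4, O(withhold_protocol → ¬badge_in), contraposes to O(badge_in → ¬withhold_protocol); with O(badge_in) we get O(¬withhold_protocol).
From O(¬withhold_protocol) and premise 10, O(¬withhold_protocol → run_backup), we obtain O(run_backup).
Premises 8, 9 do not contribute to this derivation.
Thus O(run_backup), which is F(¬run_backup): ¬run_backup is forbidden.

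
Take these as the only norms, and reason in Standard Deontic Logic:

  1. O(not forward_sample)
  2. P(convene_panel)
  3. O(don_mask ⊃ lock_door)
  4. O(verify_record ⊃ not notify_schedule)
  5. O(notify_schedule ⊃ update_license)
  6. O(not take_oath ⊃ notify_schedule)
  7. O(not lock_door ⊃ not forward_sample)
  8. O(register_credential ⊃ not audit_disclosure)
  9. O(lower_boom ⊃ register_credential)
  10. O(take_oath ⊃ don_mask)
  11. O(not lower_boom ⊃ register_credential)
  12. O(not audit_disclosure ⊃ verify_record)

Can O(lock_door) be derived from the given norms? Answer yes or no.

Yes

Premises 11 and 9 cover both cases: O(not lower_boom ⊃ register_credential) and O(lower_boom ⊃ register_credential). Since not lower_boom ∨ lower_boom is a tautology, O(register_credential) follows.
Applying K to premise 8 (O(register_credential ⊃ not audit_disclosure)) and O(register_credential) yields O(not audit_disclosure).
Applying K to premise 12 (O(not audit_disclosure ⊃ verify_record)) and O(not audit_disclosure) yields O(verify_record).
Premise 4 is O(verify_record ⊃ not notify_schedule); since O(verify_record), deontic closure gives O(not notify_schedule).
Premise 6 is O(not take_oath ⊃ notify_schedule); contrapositively O(not notify_schedule ⊃ take_oath). Since O(not notify_schedule) holds, K gives O(take_oath).
From O(take_oath) and premise 10, O(take_oath ⊃ don_mask), we obtain O(don_mask).
Premise 3 is O(don_mask ⊃ lock_door); since O(don_mask), deontic closure gives O(lock_door).
Premises 1, 2, 5, 7 do not contribute to this derivation.
So O(lock_door) follows.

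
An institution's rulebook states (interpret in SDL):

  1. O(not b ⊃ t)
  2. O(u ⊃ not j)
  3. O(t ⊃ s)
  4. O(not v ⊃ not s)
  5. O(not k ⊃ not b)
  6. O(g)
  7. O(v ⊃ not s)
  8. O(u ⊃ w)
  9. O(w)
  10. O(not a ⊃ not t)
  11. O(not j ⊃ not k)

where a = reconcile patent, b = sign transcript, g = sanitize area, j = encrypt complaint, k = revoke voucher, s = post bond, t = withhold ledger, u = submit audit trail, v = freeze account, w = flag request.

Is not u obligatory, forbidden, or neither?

Obligatory

Premises 4 and 7 are O(not v ⊃ not s) and O(v ⊃ not s); every ideal world satisfies not v or v, so in either case not s holds — hence O(not s).
The contrapositive of premise 3 (O(t ⊃ s)) is O(not s ⊃ not t), and O(not s) is already established, so O(not t).
Premise 1, O(not b ⊃ t), contraposes to O(not t ⊃ b); with O(not t) we get O(b).
The contrapositive of premise 5 (O(not k ⊃ not b)) is O(b ⊃ k), and O(b) is already established, so O(k).
Premise 11 is O(not j ⊃ not k); contrapositively O(k ⊃ j). Since O(k) holds, K gives O(j).
Premise 2, O(u ⊃ not j), contraposes to O(j ⊃ not u); with O(j) we get O(not u).
Premises 6, 8, 9, 10 do not contribute to this derivation.
Hence not u is obligatory.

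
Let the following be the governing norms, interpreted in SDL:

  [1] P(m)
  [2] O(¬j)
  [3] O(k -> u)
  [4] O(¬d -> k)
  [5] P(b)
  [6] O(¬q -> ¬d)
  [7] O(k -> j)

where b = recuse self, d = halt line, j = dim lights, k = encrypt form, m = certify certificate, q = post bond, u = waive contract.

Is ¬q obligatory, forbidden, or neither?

From premise 2 we have O(¬j).
The contrapositive of premise 7 (O(k -> j)) is O(¬j -> ¬k), and O(¬j) is already established, so O(¬k).
Premise 4, O(¬d -> k), contraposes to O(¬k -> d); with O(¬k) we get O(d).
Premise 6, O(¬q -> ¬d), contraposes to O(d -> q); with O(d) we get O(q).
Premises 1, 3, 5 do not contribute to this derivation.
Thus O(q), which is F(¬q): ¬q is forbidden.

Forbidden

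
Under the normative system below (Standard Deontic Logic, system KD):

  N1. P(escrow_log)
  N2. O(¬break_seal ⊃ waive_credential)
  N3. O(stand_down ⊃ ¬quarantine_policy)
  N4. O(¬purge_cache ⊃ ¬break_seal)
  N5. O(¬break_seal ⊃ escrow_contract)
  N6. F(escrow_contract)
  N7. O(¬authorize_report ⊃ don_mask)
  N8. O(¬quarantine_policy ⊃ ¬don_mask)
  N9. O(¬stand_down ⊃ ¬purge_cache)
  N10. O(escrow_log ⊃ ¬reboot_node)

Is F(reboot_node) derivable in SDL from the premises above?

Premise 10 is O(escrow_log ⊃ ¬reboot_node), but O(escrow_log) is not derivable from the premises (the permission P(escrow_log) asserts only ¬O(¬escrow_log), not O(escrow_log)), so it does not yield O(¬reboot_node).
No other premise forces O(¬reboot_node). An ideal world satisfying every premise can still have reboot_node true, so F(reboot_node) is not derivable.

No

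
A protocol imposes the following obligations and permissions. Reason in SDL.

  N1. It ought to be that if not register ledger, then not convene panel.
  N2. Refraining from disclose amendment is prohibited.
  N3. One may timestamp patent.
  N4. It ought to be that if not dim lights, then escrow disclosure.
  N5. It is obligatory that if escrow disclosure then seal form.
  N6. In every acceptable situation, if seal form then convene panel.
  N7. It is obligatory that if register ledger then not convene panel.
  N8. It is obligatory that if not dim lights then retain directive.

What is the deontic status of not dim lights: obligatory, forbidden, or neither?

Forbidden

Premises 1 and 7 cover both cases: O(¬register_ledger → ¬convene_panel) and O(register_ledger → ¬convene_panel). Since ¬register_ledger ∨ register_ledger is a tautology, O(¬convene_panel) follows.
Premise 6, O(seal_form → convene_panel), contraposes to O(¬convene_panel → ¬seal_form); with O(¬convene_panel) we get O(¬seal_form).
Premise 5, O(escrow_disclosure → seal_form), contraposes to O(¬seal_form → ¬escrow_disclosure); with O(¬seal_form) we get O(¬escrow_disclosure).
Premise 4 is O(¬dim_lights → escrow_disclosure); contrapositively O(¬escrow_disclosure → dim_lights). Since O(¬escrow_disclosure) holds, K gives O(dim_lights).
Premises 2, 3, 8 do not contribute to this derivation.
Thus O(dim_lights), which is F(¬dim_lights): ¬dim_lights is forbidden.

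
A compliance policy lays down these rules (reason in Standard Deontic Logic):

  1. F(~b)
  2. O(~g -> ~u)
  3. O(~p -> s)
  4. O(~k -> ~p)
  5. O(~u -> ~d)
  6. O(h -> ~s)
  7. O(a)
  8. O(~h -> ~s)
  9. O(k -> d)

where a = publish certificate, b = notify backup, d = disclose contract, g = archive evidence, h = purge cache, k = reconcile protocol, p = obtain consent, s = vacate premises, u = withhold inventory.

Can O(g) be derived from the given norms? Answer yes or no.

Premises 6 and 8 cover both cases: O(h -> ~s) and O(~h -> ~s). Since h ∨ ~h is a tautology, O(~s) follows.
Premise 3, O(~p -> s), contraposes to O(~s -> p); with O(~s) we get O(p).
Premise 4, O(~k -> ~p), contraposes to O(p -> k); with O(p) we get O(k).
From O(k) and premise 9, O(k -> d), we obtain O(d).
The contrapositive of premise 5 (O(~u -> ~d)) is O(d -> u), and O(d) is already established, so O(u).
Premise 2, O(~g -> ~u), contraposes to O(u -> g); with O(u) we get O(g).
Premises 1, 7 do not contribute to this derivation.
So O(g) follows.

Yes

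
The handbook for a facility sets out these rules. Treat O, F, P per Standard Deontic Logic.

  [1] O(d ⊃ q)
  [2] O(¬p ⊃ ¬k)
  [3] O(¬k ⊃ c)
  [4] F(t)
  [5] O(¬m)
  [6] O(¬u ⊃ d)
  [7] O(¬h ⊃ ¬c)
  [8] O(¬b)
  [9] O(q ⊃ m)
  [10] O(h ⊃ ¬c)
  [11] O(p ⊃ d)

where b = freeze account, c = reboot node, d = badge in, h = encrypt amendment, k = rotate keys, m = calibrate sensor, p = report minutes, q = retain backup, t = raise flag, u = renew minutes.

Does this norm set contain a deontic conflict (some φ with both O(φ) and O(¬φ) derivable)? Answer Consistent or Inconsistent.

Inconsistent

Premises 7 and 10 are O(¬h ⊃ ¬c) and O(h ⊃ ¬c); every ideal world satisfies ¬h or h, so in either case ¬c holds — hence O(¬c).
Premise 3 is O(¬k ⊃ c); contrapositively O(¬c ⊃ k). Since O(¬c) holds, K gives O(k).
Premise 2, O(¬p ⊃ ¬k), contraposes to O(k ⊃ p); with O(k) we get O(p).
From O(p) and premise 11, O(p ⊃ d), we obtain O(d).
Premise 1 is O(d ⊃ q); since O(d), deontic closure gives O(q).
Premise 9 is O(q ⊃ m); since O(q), deontic closure gives O(m).
However, premise 5 gives O(¬m).
We now have both O(m) and O(¬m) — m is simultaneously obligatory and forbidden, violating the D-axiom.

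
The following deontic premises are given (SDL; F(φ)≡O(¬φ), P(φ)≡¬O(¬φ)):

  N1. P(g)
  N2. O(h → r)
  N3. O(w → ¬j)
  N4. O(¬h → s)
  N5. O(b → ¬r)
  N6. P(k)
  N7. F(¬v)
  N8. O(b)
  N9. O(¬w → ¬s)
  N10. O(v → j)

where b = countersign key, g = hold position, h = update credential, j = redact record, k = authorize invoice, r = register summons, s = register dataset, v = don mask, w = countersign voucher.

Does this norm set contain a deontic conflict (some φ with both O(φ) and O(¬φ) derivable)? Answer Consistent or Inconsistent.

Inconsistent

F(¬v) at premise 7 means O(v).
Premise 10 is O(v → j); since O(v), deontic closure gives O(j).
Premise 3, O(w → ¬j), contraposes to O(j → ¬w); with O(j) we get O(¬w).
From O(¬w) and premise 9, O(¬w → ¬s), we obtain O(¬s).
Premise 4 is O(¬h → s); contrapositively O(¬s → h). Since O(¬s) holds, K gives O(h).
With premise 2, O(h → r), the K-axiom yields O(r).
The contrapositive of premise 5 (O(b → ¬r)) is O(r → ¬b), and O(r) is already established, so O(¬b).
However, premise 8 gives O(b).
We now have both O(¬b) and O(b) — b is simultaneously obligatory and forbidden, violating the D-axiom.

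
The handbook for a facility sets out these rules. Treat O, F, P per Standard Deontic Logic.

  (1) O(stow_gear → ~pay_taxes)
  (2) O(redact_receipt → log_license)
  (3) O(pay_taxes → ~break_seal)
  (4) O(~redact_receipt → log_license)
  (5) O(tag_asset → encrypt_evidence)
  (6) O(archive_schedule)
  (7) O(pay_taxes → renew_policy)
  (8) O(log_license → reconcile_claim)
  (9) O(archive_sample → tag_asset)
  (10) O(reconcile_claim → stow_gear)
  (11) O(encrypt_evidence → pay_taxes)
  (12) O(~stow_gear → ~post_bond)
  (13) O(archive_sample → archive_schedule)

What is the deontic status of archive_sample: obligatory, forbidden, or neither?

Forbidden

Premises 4 and 2 cover both cases: O(~redact_receipt → log_license) and O(redact_receipt → log_license). Since ~redact_receipt ∨ redact_receipt is a tautology, O(log_license) follows.
From O(log_license) and premise 8, O(log_license → reconcile_claim), we obtain O(reconcile_claim).
From O(reconcile_claim) and premise 10, O(reconcile_claim → stow_gear), we obtain O(stow_gear).
Premise 1 is O(stow_gear → ~pay_taxes); since O(stow_gear), deontic closure gives O(~pay_taxes).
The contrapositive of premise 11 (O(encrypt_evidence → pay_taxes)) is O(~pay_taxes → ~encrypt_evidence), and O(~pay_taxes) is already established, so O(~encrypt_evidence).
The contrapositive of premise 5 (O(tag_asset → encrypt_evidence)) is O(~encrypt_evidence → ~tag_asset), and O(~encrypt_evidence) is already established, so O(~tag_asset).
Premise 9, O(archive_sample → tag_asset), contraposes to O(~tag_asset → ~archive_sample); with O(~tag_asset) we get O(~archive_sample).
Premises 3, 6, 7, 12, 13 do not contribute to this derivation.
Thus O(~archive_sample), which is F(archive_sample): archive_sample is forbidden.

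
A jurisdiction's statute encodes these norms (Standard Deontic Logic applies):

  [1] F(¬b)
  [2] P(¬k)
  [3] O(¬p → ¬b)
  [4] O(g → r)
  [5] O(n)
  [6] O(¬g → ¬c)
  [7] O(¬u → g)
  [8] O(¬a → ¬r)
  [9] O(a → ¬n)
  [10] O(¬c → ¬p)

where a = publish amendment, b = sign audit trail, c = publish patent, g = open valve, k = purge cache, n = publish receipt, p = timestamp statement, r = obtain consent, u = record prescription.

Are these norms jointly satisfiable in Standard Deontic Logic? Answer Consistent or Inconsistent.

Inconsistent

F(¬b) at premise 1 means O(b).
Premise 3 is O(¬p → ¬b); contrapositively O(b → p). Since O(b) holds, K gives O(p).
Premise 10 is O(¬c → ¬p); contrapositively O(p → c). Since O(p) holds, K gives O(c).
Premise 6, O(¬g → ¬c), contraposes to O(c → g); with O(c) we get O(g).
From O(g) and premise 4, O(g → r), we obtain O(r).
Premise 8 is O(¬a → ¬r); contrapositively O(r → a). Since O(r) holds, K gives O(a).
Premise 9 is O(a → ¬n); since O(a), deontic closure gives O(¬n).
Yet premise 5 states O(n).
We now have both O(¬n) and O(n) — n is simultaneously obligatory and forbidden, violating the D-axiom.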